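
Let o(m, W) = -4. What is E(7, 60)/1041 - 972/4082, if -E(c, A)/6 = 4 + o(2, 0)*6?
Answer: -87002/708227 ≈ -0.12284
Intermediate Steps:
E(c, A) = 120 (E(c, A) = -6*(4 - 4*6) = -6*(4 - 24) = -6*(-20) = 120)
E(7, 60)/1041 - 972/4082 = 120/1041 - 972/4082 = 120*(1/1041) - 972*1/4082 = 40/347 - 486/2041 = -87002/708227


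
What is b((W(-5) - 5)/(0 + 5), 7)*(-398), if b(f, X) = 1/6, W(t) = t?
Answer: -199/3 ≈ -66.333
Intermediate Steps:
b(f, X) = ⅙
b((W(-5) - 5)/(0 + 5), 7)*(-398) = (⅙)*(-398) = -199/3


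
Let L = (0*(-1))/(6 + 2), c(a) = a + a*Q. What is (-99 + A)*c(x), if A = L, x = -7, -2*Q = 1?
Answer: 693/2 ≈ 346.50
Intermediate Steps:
Q = -½ (Q = -½*1 = -½ ≈ -0.50000)
c(a) = a/2 (c(a) = a + a*(-½) = a - a/2 = a/2)
L = 0 (L = 0/8 = 0*(⅛) = 0)
A = 0
(-99 + A)*c(x) = (-99 + 0)*((½)*(-7)) = -99*(-7/2) = 693/2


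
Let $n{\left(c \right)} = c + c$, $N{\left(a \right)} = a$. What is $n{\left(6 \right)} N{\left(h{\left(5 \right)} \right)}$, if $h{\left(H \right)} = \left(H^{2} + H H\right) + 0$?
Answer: $600$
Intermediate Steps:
$h{\left(H \right)} = 2 H^{2}$ ($h{\left(H \right)} = \left(H^{2} + H^{2}\right) + 0 = 2 H^{2} + 0 = 2 H^{2}$)
$n{\left(c \right)} = 2 c$
$n{\left(6 \right)} N{\left(h{\left(5 \right)} \right)} = 2 \cdot 6 \cdot 2 \cdot 5^{2} = 12 \cdot 2 \cdot 25 = 12 \cdot 50 = 600$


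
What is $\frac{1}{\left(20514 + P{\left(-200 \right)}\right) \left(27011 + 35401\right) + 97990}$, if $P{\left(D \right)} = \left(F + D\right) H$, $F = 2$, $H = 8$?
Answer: $\frac{1}{1181557150} \approx 8.4634 \cdot 10^{-10}$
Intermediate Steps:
$P{\left(D \right)} = 16 + 8 D$ ($P{\left(D \right)} = \left(2 + D\right) 8 = 16 + 8 D$)
$\frac{1}{\left(20514 + P{\left(-200 \right)}\right) \left(27011 + 35401\right) + 97990} = \frac{1}{\left(20514 + \left(16 + 8 \left(-200\right)\right)\right) \left(27011 + 35401\right) + 97990} = \frac{1}{\left(20514 + \left(16 - 1600\right)\right) 62412 + 97990} = \frac{1}{\left(20514 - 1584\right) 62412 + 97990} = \frac{1}{18930 \cdot 62412 + 97990} = \frac{1}{1181459160 + 97990} = \frac{1}{1181557150}$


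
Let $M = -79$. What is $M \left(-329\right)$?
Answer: $25991$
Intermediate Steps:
$M \left(-329\right) = \left(-79\right) \left(-329\right) = 25991$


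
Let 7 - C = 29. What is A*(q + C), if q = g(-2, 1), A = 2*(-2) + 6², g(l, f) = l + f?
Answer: -736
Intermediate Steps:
C = -22 (C = 7 - 1*29 = 7 - 29 = -22)
g(l, f) = f + l
A = 32 (A = -4 + 36 = 32)
q = -1 (q = 1 - 2 = -1)
A*(q + C) = 32*(-1 - 22) = 32*(-23) = -736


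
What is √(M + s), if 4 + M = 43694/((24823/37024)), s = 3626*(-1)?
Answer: √37920090557618/24823 ≈ 248.07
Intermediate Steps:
s = -3626
M = 1617627364/24823 (M = -4 + 43694/((24823/37024)) = -4 + 43694/((24823*(1/37024))) = -4 + 43694/(24823/37024) = -4 + 43694*(37024/24823) = -4 + 1617726656/24823 = 1617627364/24823 ≈ 65167.)
√(M + s) = √(1617627364/24823 - 3626) = √(1527619166/24823) = √37920090557618/24823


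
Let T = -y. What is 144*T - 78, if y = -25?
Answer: 3522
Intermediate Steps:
T = 25 (T = -1*(-25) = 25)
144*T - 78 = 144*25 - 78 = 3600 - 78 = 3522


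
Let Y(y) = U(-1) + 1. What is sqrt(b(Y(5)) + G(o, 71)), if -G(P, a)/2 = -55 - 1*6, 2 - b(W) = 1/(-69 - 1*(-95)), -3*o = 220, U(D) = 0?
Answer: sqrt(83798)/26 ≈ 11.134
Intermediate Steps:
o = -220/3 (o = -1/3*220 = -220/3 ≈ -73.333)
Y(y) = 1 (Y(y) = 0 + 1 = 1)
b(W) = 51/26 (b(W) = 2 - 1/(-69 - 1*(-95)) = 2 - 1/(-69 + 95) = 2 - 1/26 = 51/26)
G(P, a) = 122 (G(P, a) = -2*(-55 - 1*6) = -2*(-55 - 6) = -2*(-61) = 122)
sqrt(b(Y(5)) + G(o, 71)) = sqrt(51/26 + 122) = sqrt(3223/26) = sqrt(83798)/26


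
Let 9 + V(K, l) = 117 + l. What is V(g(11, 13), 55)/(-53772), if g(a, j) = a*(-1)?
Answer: -163/53772 ≈ -0.0030313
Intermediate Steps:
g(a, j) = -a
V(K, l) = 108 + l (V(K, l) = -9 + (117 + l) = 108 + l)
V(g(11, 13), 55)/(-53772) = (108 + 55)/(-53772) = 163*(-1/53772) = -163/53772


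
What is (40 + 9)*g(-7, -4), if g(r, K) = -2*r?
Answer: 686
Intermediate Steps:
(40 + 9)*g(-7, -4) = (40 + 9)*(-2*(-7)) = 49*14 = 686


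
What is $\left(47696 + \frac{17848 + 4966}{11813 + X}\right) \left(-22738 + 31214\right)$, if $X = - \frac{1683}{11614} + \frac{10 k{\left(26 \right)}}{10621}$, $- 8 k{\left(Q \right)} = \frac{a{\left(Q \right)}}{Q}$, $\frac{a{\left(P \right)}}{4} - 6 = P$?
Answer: $\frac{7658362680451552063280}{18942855131307} \approx 4.0429 \cdot 10^{8}$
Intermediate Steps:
$a{\left(P \right)} = 24 + 4 P$
$k{\left(Q \right)} = - \frac{24 + 4 Q}{8 Q}$ ($k{\left(Q \right)} = - \frac{\left(24 + 4 Q\right) \frac{1}{Q}}{8} = - \frac{\frac{1}{Q} \left(24 + 4 Q\right)}{8} = - \frac{24 + 4 Q}{8 Q}$)
$X = - \frac{233305979}{1603579822}$ ($X = - \frac{1683}{11614} + \frac{10 \frac{-6 - 26}{2 \cdot 26}}{10621} = \left(-1683\right) \frac{1}{11614} + 10 \cdot \frac{1}{2} \cdot \frac{1}{26} \left(-6 - 26\right) \frac{1}{10621} = - \frac{1683}{11614} + 10 \cdot \frac{1}{2} \cdot \frac{1}{26} \left(-32\right) \frac{1}{10621} = - \frac{1683}{11614} + 10 \left(- \frac{8}{13}\right) \frac{1}{10621} = - \frac{1683}{11614} - \frac{80}{138073} = - \frac{233305979}{1603579822} \approx -0.14549$)
$\left(47696 + \frac{17848 + 4966}{11813 + X}\right) \left(-22738 + 31214\right) = \left(47696 + \frac{17848 + 4966}{11813 - \frac{233305979}{1603579822}}\right) \left(-22738 + 31214\right) = \left(47696 + \frac{22814}{\frac{18942855131307}{1603579822}}\right) 8476 = \left(47696 + 22814 \cdot \frac{1603579822}{18942855131307}\right) 8476 = \left(47696 + \frac{36584070059108}{18942855131307}\right) 8476 = \frac{903535002412877780}{18942855131307} \cdot 8476 = \frac{7658362680451552063280}{18942855131307}$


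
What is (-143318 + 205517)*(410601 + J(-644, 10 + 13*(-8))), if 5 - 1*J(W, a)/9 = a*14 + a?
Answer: 26331075864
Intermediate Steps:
J(W, a) = 45 - 135*a (J(W, a) = 45 - 9*(a*14 + a) = 45 - 9*(14*a + a) = 45 - 135*a)
(-143318 + 205517)*(410601 + J(-644, 10 + 13*(-8))) = (-143318 + 205517)*(410601 + (45 - 135*(10 + 13*(-8)))) = 62199*(410601 + (45 - 135*(10 - 104))) = 62199*(410601 + (45 - 135*(-94))) = 62199*(410601 + (45 + 12690)) = 62199*(410601 + 12735) = 62199*423336 = 26331075864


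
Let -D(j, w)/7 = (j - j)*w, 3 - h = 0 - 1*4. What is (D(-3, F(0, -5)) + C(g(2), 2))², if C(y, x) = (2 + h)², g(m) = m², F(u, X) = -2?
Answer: 6561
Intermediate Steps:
h = 7 (h = 3 - (0 - 1*4) = 3 - (0 - 4) = 3 - 1*(-4) = 3 + 4 = 7)
C(y, x) = 81 (C(y, x) = (2 + 7)² = 9² = 81)
D(j, w) = 0 (D(j, w) = -7*(j - j)*w = -0*w = -7*0 = 0)
(D(-3, F(0, -5)) + C(g(2), 2))² = (0 + 81)² = 81² = 6561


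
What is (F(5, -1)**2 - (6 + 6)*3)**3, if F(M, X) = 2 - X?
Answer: -19683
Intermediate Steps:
(F(5, -1)**2 - (6 + 6)*3)**3 = ((2 - 1*(-1))**2 - (6 + 6)*3)**3 = ((2 + 1)**2 - 12*3)**3 = (3**2 - 1*36)**3 = (9 - 36)**3 = (-27)**3 = -19683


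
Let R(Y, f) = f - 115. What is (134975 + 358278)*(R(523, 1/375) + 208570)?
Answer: 38557895786378/375 ≈ 1.0282e+11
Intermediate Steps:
R(Y, f) = -115 + f
(134975 + 358278)*(R(523, 1/375) + 208570) = (134975 + 358278)*((-115 + 1/375) + 208570) = 493253*((-115 + 1/375) + 208570) = 493253*(-43124/375 + 208570) = 493253*(78170626/375) = 38557895786378/375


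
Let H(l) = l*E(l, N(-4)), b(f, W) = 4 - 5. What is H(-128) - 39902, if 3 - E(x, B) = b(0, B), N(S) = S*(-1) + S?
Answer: -40414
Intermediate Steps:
N(S) = 0 (N(S) = -S + S = 0)
b(f, W) = -1
E(x, B) = 4 (E(x, B) = 3 - 1*(-1) = 3 + 1 = 4)
H(l) = 4*l (H(l) = l*4 = 4*l)
H(-128) - 39902 = 4*(-128) - 39902 = -512 - 39902 = -40414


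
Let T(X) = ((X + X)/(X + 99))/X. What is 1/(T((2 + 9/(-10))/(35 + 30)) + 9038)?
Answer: 64361/581696018 ≈ 0.00011064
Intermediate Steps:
T(X) = 2/(99 + X) (T(X) = ((2*X)/(99 + X))/X = (2*X/(99 + X))/X = 2/(99 + X))
1/(T((2 + 9/(-10))/(35 + 30)) + 9038) = 1/(2/(99 + (2 + 9/(-10))/(35 + 30)) + 9038) = 1/(2/(99 + (2 + 9*(-1/10))/65) + 9038) = 1/(2/(99 + (2 - 9/10)*(1/65)) + 9038) = 1/(2/(99 + (11/10)*(1/65)) + 9038) = 1/(2/(99 + 11/650) + 9038) = 1/(2/(64361/650) + 9038) = 1/(2*(650/64361) + 9038) = 1/(1300/64361 + 9038) = 1/(581696018/64361) = 64361/581696018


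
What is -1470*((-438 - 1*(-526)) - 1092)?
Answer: 1475880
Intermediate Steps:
-1470*((-438 - 1*(-526)) - 1092) = -1470*((-438 + 526) - 1092) = -1470*(88 - 1092) = -1470*(-1004) = 1475880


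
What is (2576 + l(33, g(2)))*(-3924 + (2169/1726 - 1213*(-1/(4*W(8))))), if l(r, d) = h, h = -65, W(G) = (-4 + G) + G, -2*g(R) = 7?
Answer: -135132730137/13808 ≈ -9.7866e+6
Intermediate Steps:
g(R) = -7/2 (g(R) = -1/2*7 = -7/2)
W(G) = -4 + 2*G
l(r, d) = -65
(2576 + l(33, g(2)))*(-3924 + (2169/1726 - 1213*(-1/(4*W(8))))) = (2576 - 65)*(-3924 + (2169/1726 - 1213*(-1/(4*(-4 + 2*8))))) = 2511*(-3924 + (2169*(1/1726) - 1213*(-1/(4*(-4 + 16))))) = 2511*(-3924 + (2169/1726 - 1213/(12*(-4)))) = 2511*(-3924 + (2169/1726 - 1213/(-48))) = 2511*(-3924 + (2169/1726 - 1213*(-1/48))) = 2511*(-3924 + (2169/1726 + 1213/48)) = 2511*(-3924 + 1098875/41424) = 2511*(-161448901/41424) = -135132730137/13808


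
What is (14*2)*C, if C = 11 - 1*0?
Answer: 308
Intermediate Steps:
C = 11 (C = 11 + 0 = 11)
(14*2)*C = (14*2)*11 = 28*11 = 308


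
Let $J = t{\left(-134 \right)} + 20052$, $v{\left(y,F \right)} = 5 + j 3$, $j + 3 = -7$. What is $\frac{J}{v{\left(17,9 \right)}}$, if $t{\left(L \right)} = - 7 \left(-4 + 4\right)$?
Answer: $- \frac{20052}{25} \approx -802.08$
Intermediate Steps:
$j = -10$ ($j = -3 - 7 = -10$)
$t{\left(L \right)} = 0$ ($t{\left(L \right)} = \left(-7\right) 0 = 0$)
$v{\left(y,F \right)} = -25$ ($v{\left(y,F \right)} = 5 - 30 = -25$)
$J = 20052$ ($J = 0 + 20052 = 20052$)
$\frac{J}{v{\left(17,9 \right)}} = \frac{20052}{-25} = 20052 \left(- \frac{1}{25}\right) = - \frac{20052}{25}$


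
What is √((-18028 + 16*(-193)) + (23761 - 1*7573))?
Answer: 8*I*√77 ≈ 70.2*I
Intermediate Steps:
√((-18028 + 16*(-193)) + (23761 - 1*7573)) = √((-18028 - 3088) + (23761 - 7573)) = √(-21116 + 16188) = √(-4928) = 8*I*√77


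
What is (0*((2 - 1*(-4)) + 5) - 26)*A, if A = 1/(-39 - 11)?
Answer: 13/25 ≈ 0.52000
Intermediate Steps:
A = -1/50 (A = 1/(-50) = -1/50 ≈ -0.020000)
(0*((2 - 1*(-4)) + 5) - 26)*A = (0*((2 - 1*(-4)) + 5) - 26)*(-1/50) = (0*((2 + 4) + 5) - 26)*(-1/50) = (0*(6 + 5) - 26)*(-1/50) = (0*11 - 26)*(-1/50) = (0 - 26)*(-1/50) = -26*(-1/50) = 13/25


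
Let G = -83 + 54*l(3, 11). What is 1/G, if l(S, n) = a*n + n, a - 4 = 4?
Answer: 1/5263 ≈ 0.00019001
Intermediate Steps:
a = 8 (a = 4 + 4 = 8)
l(S, n) = 9*n (l(S, n) = 8*n + n = 9*n)
G = 5263 (G = -83 + 54*(9*11) = -83 + 54*99 = -83 + 5346 = 5263)
1/G = 1/5263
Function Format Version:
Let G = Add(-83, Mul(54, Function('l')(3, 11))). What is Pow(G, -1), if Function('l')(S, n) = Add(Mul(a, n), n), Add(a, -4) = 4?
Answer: Rational(1, 5263) ≈ 0.00019001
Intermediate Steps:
a = 8 (a = Add(4, 4) = 8)
Function('l')(S, n) = Mul(9, n) (Function('l')(S, n) = Add(Mul(8, n), n) = Mul(9, n))
G = 5263 (G = Add(-83, Mul(54, Mul(9, 11))) = Add(-83, Mul(54, 99)) = Add(-83, 5346) = 5263)
Pow(G, -1) = Pow(5263, -1) = Rational(1, 5263)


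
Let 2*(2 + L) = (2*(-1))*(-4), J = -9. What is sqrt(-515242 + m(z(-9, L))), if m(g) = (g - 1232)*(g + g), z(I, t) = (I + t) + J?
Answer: I*sqrt(475306) ≈ 689.42*I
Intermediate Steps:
L = 2 (L = -2 + ((2*(-1))*(-4))/2 = -2 + (-2*(-4))/2 = -2 + (1/2)*8 = -2 + 4 = 2)
z(I, t) = -9 + I + t (z(I, t) = (I + t) - 9 = -9 + I + t)
m(g) = 2*g*(-1232 + g) (m(g) = (-1232 + g)*(2*g) = 2*g*(-1232 + g))
sqrt(-515242 + m(z(-9, L))) = sqrt(-515242 + 2*(-9 - 9 + 2)*(-1232 + (-9 - 9 + 2))) = sqrt(-515242 + 2*(-16)*(-1232 - 16)) = sqrt(-515242 + 2*(-16)*(-1248)) = sqrt(-515242 + 39936) = sqrt(-475306) = I*sqrt(475306)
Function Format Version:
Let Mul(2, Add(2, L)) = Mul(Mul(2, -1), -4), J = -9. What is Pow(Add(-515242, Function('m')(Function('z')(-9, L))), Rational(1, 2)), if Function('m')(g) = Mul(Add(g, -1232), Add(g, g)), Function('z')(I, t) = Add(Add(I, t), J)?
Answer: Mul(I, Pow(475306, Rational(1, 2))) ≈ Mul(689.42, I)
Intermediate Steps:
L = 2 (L = Add(-2, Mul(Rational(1, 2), Mul(Mul(2, -1), -4))) = Add(-2, Mul(Rational(1, 2), Mul(-2, -4))) = Add(-2, Mul(Rational(1, 2), 8)) = Add(-2, 4) = 2)
Function('z')(I, t) = Add(-9, I, t) (Function('z')(I, t) = Add(Add(I, t), -9) = Add(-9, I, t))
Function('m')(g) = Mul(2, g, Add(-1232, g)) (Function('m')(g) = Mul(Add(-1232, g), Mul(2, g)) = Mul(2, g, Add(-1232, g)))
Pow(Add(-515242, Function('m')(Function('z')(-9, L))), Rational(1, 2)) = Pow(Add(-515242, Mul(2, Add(-9, -9, 2), Add(-1232, Add(-9, -9, 2)))), Rational(1, 2)) = Pow(Add(-515242, Mul(2, -16, Add(-1232, -16))), Rational(1, 2)) = Pow(Add(-515242, Mul(2, -16, -1248)), Rational(1, 2)) = Pow(Add(-515242, 39936), Rational(1, 2)) = Pow(-475306, Rational(1, 2)) = Mul(I, Pow(475306, Rational(1, 2)))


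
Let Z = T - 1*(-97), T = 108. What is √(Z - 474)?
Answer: I*√269 ≈ 16.401*I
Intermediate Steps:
Z = 205 (Z = 108 - 1*(-97) = 108 + 97 = 205)
√(Z - 474) = √(205 - 474) = √(-269) = I*√269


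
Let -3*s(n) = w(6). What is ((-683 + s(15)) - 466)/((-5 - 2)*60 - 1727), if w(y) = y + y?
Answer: 1153/2147 ≈ 0.53703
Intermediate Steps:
w(y) = 2*y
s(n) = -4 (s(n) = -2*6/3 = -⅓*12 = -4)
((-683 + s(15)) - 466)/((-5 - 2)*60 - 1727) = ((-683 - 4) - 466)/((-5 - 2)*60 - 1727) = (-687 - 466)/(-7*60 - 1727) = -1153/(-420 - 1727) = -1153/(-2147) = -1153*(-1/2147) = 1153/2147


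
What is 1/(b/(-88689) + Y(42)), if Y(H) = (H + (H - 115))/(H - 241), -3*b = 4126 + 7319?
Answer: 17649111/3508544 ≈ 5.0303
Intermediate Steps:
b = -3815 (b = -(4126 + 7319)/3 = -⅓*11445 = -3815)
Y(H) = (-115 + 2*H)/(-241 + H) (Y(H) = (H + (-115 + H))/(-241 + H) = (-115 + 2*H)/(-241 + H))
1/(b/(-88689) + Y(42)) = 1/(-3815/(-88689) + (-115 + 2*42)/(-241 + 42)) = 1/(-3815*(-1/88689) + (-115 + 84)/(-199)) = 1/(3815/88689 - 1/199*(-31)) = 1/(3815/88689 + 31/199) = 1/(3508544/17649111) = 17649111/3508544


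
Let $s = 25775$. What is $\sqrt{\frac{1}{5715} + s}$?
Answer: $\frac{\sqrt{93538120010}}{1905} \approx 160.55$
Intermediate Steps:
$\sqrt{\frac{1}{5715} + s} = \sqrt{\frac{1}{5715} + 25775} = \sqrt{\frac{147304126}{5715}} = \frac{\sqrt{93538120010}}{1905}$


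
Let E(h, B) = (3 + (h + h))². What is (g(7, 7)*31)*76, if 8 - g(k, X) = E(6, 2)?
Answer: -511252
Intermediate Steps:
E(h, B) = (3 + 2*h)²
g(k, X) = -217 (g(k, X) = 8 - (3 + 2*6)² = 8 - (3 + 12)² = 8 - 1*15² = 8 - 1*225 = 8 - 225 = -217)
(g(7, 7)*31)*76 = -217*31*76 = -6727*76 = -511252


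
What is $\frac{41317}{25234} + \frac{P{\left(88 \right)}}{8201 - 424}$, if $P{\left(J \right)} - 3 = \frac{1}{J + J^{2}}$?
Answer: $\frac{114417693063}{69863155208} \approx 1.6377$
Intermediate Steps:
$P{\left(J \right)} = 3 + \frac{1}{J + J^{2}}$
$\frac{41317}{25234} + \frac{P{\left(88 \right)}}{8201 - 424} = \frac{41317}{25234} + \frac{\frac{1}{88} \frac{1}{1 + 88} \left(1 + 3 \cdot 88 + 3 \cdot 88^{2}\right)}{8201 - 424} = 41317 \cdot \frac{1}{25234} + \frac{\frac{1}{88} \cdot \frac{1}{89} \left(1 + 264 + 3 \cdot 7744\right)}{7777} = \frac{41317}{25234} + \frac{1}{88} \cdot \frac{1}{89} \left(1 + 264 + 23232\right) \frac{1}{7777} = \frac{41317}{25234} + \frac{1}{88} \cdot \frac{1}{89} \cdot 23497 \cdot \frac{1}{7777} = \frac{41317}{25234} + \frac{23497}{7832} \cdot \frac{1}{7777} = \frac{41317}{25234} + \frac{23497}{60909464} = \frac{114417693063}{69863155208}$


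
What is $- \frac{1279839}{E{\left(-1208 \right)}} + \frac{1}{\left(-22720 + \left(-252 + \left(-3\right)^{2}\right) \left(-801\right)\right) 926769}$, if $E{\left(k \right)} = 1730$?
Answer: $- \frac{203920468089365563}{275645928741510} \approx -739.79$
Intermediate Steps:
$- \frac{1279839}{E{\left(-1208 \right)}} + \frac{1}{\left(-22720 + \left(-252 + \left(-3\right)^{2}\right) \left(-801\right)\right) 926769} = - \frac{1279839}{1730} + \frac{1}{\left(-22720 + \left(-252 + \left(-3\right)^{2}\right) \left(-801\right)\right) 926769} = \left(-1279839\right) \frac{1}{1730} + \frac{1}{-22720 + \left(-252 + 9\right) \left(-801\right)} \frac{1}{926769} = - \frac{1279839}{1730} + \frac{1}{-22720 - -194643} \cdot \frac{1}{926769} = - \frac{1279839}{1730} + \frac{1}{-22720 + 194643} \cdot \frac{1}{926769} = - \frac{1279839}{1730} + \frac{1}{171923} \cdot \frac{1}{926769} = - \frac{1279839}{1730} + \frac{1}{159332906787} = - \frac{203920468089365563}{275645928741510}$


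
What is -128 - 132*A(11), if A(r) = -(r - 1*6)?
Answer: 532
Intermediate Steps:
A(r) = 6 - r (A(r) = -(r - 6) = -(-6 + r) = 6 - r)
-128 - 132*A(11) = -128 - 132*(6 - 1*11) = -128 - 132*(6 - 11) = -128 - 132*(-5) = -128 + 660 = 532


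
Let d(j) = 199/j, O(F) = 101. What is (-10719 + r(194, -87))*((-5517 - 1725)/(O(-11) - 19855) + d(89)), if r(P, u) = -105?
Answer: -1456650624/51709 ≈ -28170.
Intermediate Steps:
(-10719 + r(194, -87))*((-5517 - 1725)/(O(-11) - 19855) + d(89)) = (-10719 - 105)*((-5517 - 1725)/(101 - 19855) + 199/89) = -10824*(-7242/(-19754) + 199*(1/89)) = -10824*(-7242*(-1/19754) + 199/89) = -10824*(213/581 + 199/89) = -10824*134576/51709 = -1456650624/51709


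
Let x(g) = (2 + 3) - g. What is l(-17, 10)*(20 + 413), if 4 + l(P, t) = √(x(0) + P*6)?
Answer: -1732 + 433*I*√97 ≈ -1732.0 + 4264.6*I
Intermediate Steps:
x(g) = 5 - g
l(P, t) = -4 + √(5 + 6*P) (l(P, t) = -4 + √((5 - 1*0) + P*6) = -4 + √((5 + 0) + 6*P) = -4 + √(5 + 6*P))
l(-17, 10)*(20 + 413) = (-4 + √(5 + 6*(-17)))*(20 + 413) = (-4 + √(5 - 102))*433 = (-4 + √(-97))*433 = (-4 + I*√97)*433 = -1732 + 433*I*√97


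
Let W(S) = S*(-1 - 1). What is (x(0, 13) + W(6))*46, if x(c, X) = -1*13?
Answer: -1150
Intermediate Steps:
x(c, X) = -13
W(S) = -2*S (W(S) = S*(-2) = -2*S)
(x(0, 13) + W(6))*46 = (-13 - 2*6)*46 = (-13 - 12)*46 = -25*46 = -1150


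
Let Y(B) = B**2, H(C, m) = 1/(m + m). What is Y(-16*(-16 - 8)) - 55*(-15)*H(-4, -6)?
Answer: 589549/4 ≈ 1.4739e+5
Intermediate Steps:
H(C, m) = 1/(2*m)
Y(-16*(-16 - 8)) - 55*(-15)*H(-4, -6) = (-16*(-16 - 8))**2 - 55*(-15)*(1/2)/(-6) = (-16*(-24))**2 - (-825)*(1/2)*(-1/6) = 384**2 - (-825)*(-1)/12 = 147456 - 1*275/4 = 147456 - 275/4 = 589549/4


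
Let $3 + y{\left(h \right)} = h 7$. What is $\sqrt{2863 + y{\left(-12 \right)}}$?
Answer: $2 \sqrt{694} \approx 52.688$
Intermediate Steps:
$y{\left(h \right)} = -3 + 7 h$ ($y{\left(h \right)} = -3 + h 7 = -3 + 7 h$)
$\sqrt{2863 + y{\left(-12 \right)}} = \sqrt{2863 + \left(-3 + 7 \left(-12\right)\right)} = \sqrt{2863 - 87} = \sqrt{2776} = 2 \sqrt{694}$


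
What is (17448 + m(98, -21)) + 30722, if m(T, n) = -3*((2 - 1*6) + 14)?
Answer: 48140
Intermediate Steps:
m(T, n) = -30 (m(T, n) = -3*((2 - 6) + 14) = -3*(-4 + 14) = -3*10 = -30)
(17448 + m(98, -21)) + 30722 = (17448 - 30) + 30722 = 17418 + 30722 = 48140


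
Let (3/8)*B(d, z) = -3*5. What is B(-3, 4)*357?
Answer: -14280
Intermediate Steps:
B(d, z) = -40 (B(d, z) = 8*(-3*5)/3 = (8/3)*(-15) = -40)
B(-3, 4)*357 = -40*357 = -14280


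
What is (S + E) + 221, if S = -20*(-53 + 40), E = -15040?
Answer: -14559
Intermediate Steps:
S = 260 (S = -20*(-13) = 260)
(S + E) + 221 = (260 - 15040) + 221 = -14780 + 221 = -14559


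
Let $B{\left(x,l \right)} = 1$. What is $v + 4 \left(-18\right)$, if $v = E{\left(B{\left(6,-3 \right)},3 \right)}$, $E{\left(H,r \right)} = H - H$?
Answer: $-72$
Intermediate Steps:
$E{\left(H,r \right)} = 0$
$v = 0$
$v + 4 \left(-18\right) = 0 + 4 \left(-18\right) = 0 - 72 = -72$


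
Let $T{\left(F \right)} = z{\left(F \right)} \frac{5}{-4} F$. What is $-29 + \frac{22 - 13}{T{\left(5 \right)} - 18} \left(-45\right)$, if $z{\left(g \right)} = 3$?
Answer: $- \frac{881}{49} \approx -17.98$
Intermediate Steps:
$T{\left(F \right)} = - \frac{15 F}{4}$ ($T{\left(F \right)} = 3 \frac{5}{-4} F = 3 \cdot 5 \left(- \frac{1}{4}\right) F = 3 \left(- \frac{5}{4}\right) F = - \frac{15 F}{4}$)
$-29 + \frac{22 - 13}{T{\left(5 \right)} - 18} \left(-45\right) = -29 + \frac{22 - 13}{\left(- \frac{15}{4}\right) 5 - 18} \left(-45\right) = -29 + \frac{9}{- \frac{75}{4} - 18} \left(-45\right) = -29 + \frac{9}{- \frac{147}{4}} \left(-45\right) = -29 + 9 \left(- \frac{4}{147}\right) \left(-45\right) = -29 - - \frac{540}{49} = -29 + \frac{540}{49} = - \frac{881}{49}$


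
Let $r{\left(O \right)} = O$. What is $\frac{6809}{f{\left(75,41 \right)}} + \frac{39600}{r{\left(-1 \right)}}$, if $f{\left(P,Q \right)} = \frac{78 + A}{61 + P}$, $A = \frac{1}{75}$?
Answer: $- \frac{162247800}{5851} \approx -27730.0$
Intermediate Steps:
$A = \frac{1}{75} \approx 0.013333$
$f{\left(P,Q \right)} = \frac{5851}{75 \left(61 + P\right)}$ ($f{\left(P,Q \right)} = \frac{78 + \frac{1}{75}}{61 + P} = \frac{5851}{75 \left(61 + P\right)}$)
$\frac{6809}{f{\left(75,41 \right)}} + \frac{39600}{r{\left(-1 \right)}} = \frac{6809}{\frac{5851}{75} \frac{1}{61 + 75}} + \frac{39600}{-1} = \frac{6809}{\frac{5851}{75} \cdot \frac{1}{136}} + 39600 \left(-1\right) = \frac{6809}{\frac{5851}{75} \cdot \frac{1}{136}} - 39600 = \frac{6809}{\frac{5851}{10200}} - 39600 = 6809 \cdot \frac{10200}{5851} - 39600 = \frac{69451800}{5851} - 39600 = - \frac{162247800}{5851}$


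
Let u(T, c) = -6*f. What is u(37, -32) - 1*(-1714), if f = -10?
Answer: 1774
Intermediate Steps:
u(T, c) = 60 (u(T, c) = -6*(-10) = 60)
u(37, -32) - 1*(-1714) = 60 - 1*(-1714) = 60 + 1714 = 1774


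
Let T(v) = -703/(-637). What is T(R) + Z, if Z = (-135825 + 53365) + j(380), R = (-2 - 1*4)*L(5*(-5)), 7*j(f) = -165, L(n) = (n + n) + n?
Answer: -52541332/637 ≈ -82483.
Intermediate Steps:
L(n) = 3*n (L(n) = 2*n + n = 3*n)
j(f) = -165/7 (j(f) = (⅐)*(-165) = -165/7)
R = 450 (R = (-2 - 1*4)*(3*(5*(-5))) = (-2 - 4)*(3*(-25)) = -6*(-75) = 450)
T(v) = 703/637 (T(v) = -703*(-1/637) = 703/637)
Z = -577385/7 (Z = (-135825 + 53365) - 165/7 = -82460 - 165/7 = -577385/7 ≈ -82484.)
T(R) + Z = 703/637 - 577385/7 = -52541332/637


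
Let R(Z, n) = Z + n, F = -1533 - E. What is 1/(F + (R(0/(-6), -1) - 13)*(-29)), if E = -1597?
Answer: 1/470 ≈ 0.0021277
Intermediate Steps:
F = 64 (F = -1533 - 1*(-1597) = -1533 + 1597 = 64)
1/(F + (R(0/(-6), -1) - 13)*(-29)) = 1/(64 + ((0/(-6) - 1) - 13)*(-29)) = 1/(64 + ((0*(-⅙) - 1) - 13)*(-29)) = 1/(64 + ((0 - 1) - 13)*(-29)) = 1/(64 + (-1 - 13)*(-29)) = 1/(64 - 14*(-29)) = 1/(64 + 406) = 1/470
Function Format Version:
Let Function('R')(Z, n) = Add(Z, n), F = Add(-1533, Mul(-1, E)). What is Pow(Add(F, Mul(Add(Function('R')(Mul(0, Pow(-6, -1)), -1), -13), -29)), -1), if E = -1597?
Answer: Rational(1, 470) ≈ 0.0021277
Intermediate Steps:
F = 64 (F = Add(-1533, Mul(-1, -1597)) = Add(-1533, 1597) = 64)
Pow(Add(F, Mul(Add(Function('R')(Mul(0, Pow(-6, -1)), -1), -13), -29)), -1) = Pow(Add(64, Mul(Add(Add(Mul(0, Pow(-6, -1)), -1), -13), -29)), -1) = Pow(Add(64, Mul(Add(Add(Mul(0, Rational(-1, 6)), -1), -13), -29)), -1) = Pow(Add(64, Mul(Add(Add(0, -1), -13), -29)), -1) = Pow(Add(64, Mul(Add(-1, -13), -29)), -1) = Pow(Add(64, Mul(-14, -29)), -1) = Pow(Add(64, 406), -1) = Pow(470, -1) = Rational(1, 470)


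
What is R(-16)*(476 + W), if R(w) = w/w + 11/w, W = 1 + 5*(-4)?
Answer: 2285/16 ≈ 142.81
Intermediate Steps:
W = -19 (W = 1 - 20 = -19)
R(w) = 1 + 11/w
R(-16)*(476 + W) = ((11 - 16)/(-16))*(476 - 19) = -1/16*(-5)*457 = (5/16)*457 = 2285/16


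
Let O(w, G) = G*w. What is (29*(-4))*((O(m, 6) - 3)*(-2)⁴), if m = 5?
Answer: -50112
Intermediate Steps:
(29*(-4))*((O(m, 6) - 3)*(-2)⁴) = (29*(-4))*((6*5 - 3)*(-2)⁴) = -116*(30 - 3)*16 = -3132*16 = -116*432 = -50112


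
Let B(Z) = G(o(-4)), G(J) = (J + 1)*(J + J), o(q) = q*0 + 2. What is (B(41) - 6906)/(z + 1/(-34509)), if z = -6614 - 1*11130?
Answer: 237905046/612327697 ≈ 0.38853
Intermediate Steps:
o(q) = 2 (o(q) = 0 + 2 = 2)
G(J) = 2*J*(1 + J) (G(J) = (1 + J)*(2*J) = 2*J*(1 + J))
B(Z) = 12 (B(Z) = 2*2*(1 + 2) = 2*2*3 = 12)
z = -17744 (z = -6614 - 11130 = -17744)
(B(41) - 6906)/(z + 1/(-34509)) = (12 - 6906)/(-17744 + 1/(-34509)) = -6894/(-17744 - 1/34509) = -6894/(-612327697/34509) = -6894*(-34509/612327697) = 237905046/612327697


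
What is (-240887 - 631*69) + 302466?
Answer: 18040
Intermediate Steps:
(-240887 - 631*69) + 302466 = (-240887 - 43539) + 302466 = -284426 + 302466 = 18040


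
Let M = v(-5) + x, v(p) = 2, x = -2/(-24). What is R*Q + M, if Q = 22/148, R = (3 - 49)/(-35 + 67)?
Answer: 6641/3552 ≈ 1.8697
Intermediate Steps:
x = 1/12 (x = -2*(-1/24) = 1/12 ≈ 0.083333)
R = -23/16 (R = -46/32 = -46*1/32 = -23/16 ≈ -1.4375)
Q = 11/74 (Q = 22*(1/148) = 11/74 ≈ 0.14865)
M = 25/12 (M = 2 + 1/12 = 25/12 ≈ 2.0833)
R*Q + M = -23/16*11/74 + 25/12 = -253/1184 + 25/12 = 6641/3552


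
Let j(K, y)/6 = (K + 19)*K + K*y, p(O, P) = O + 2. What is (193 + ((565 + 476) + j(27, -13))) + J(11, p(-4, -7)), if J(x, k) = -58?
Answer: 6522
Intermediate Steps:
p(O, P) = 2 + O
j(K, y) = 6*K*y + 6*K*(19 + K) (j(K, y) = 6*((K + 19)*K + K*y) = 6*((19 + K)*K + K*y) = 6*(K*(19 + K) + K*y) = 6*(K*y + K*(19 + K)) = 6*K*y + 6*K*(19 + K))
(193 + ((565 + 476) + j(27, -13))) + J(11, p(-4, -7)) = (193 + ((565 + 476) + 6*27*(19 + 27 - 13))) - 58 = (193 + (1041 + 6*27*33)) - 58 = (193 + (1041 + 5346)) - 58 = (193 + 6387) - 58 = 6580 - 58 = 6522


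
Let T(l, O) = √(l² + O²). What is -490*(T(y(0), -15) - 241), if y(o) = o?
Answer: 110740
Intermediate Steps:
T(l, O) = √(O² + l²)
-490*(T(y(0), -15) - 241) = -490*(√((-15)² + 0²) - 241) = -490*(√(225 + 0) - 241) = -490*(√225 - 241) = -490*(15 - 241) = -490*(-226) = 110740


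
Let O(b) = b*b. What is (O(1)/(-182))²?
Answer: 1/33124 ≈ 3.0190e-5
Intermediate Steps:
O(b) = b²
(O(1)/(-182))² = (1²/(-182))² = (1*(-1/182))² = (-1/182)² = 1/33124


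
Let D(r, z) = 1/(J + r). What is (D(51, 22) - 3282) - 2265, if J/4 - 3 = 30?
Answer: -1015100/183 ≈ -5547.0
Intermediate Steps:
J = 132 (J = 12 + 4*30 = 12 + 120 = 132)
D(r, z) = 1/(132 + r)
(D(51, 22) - 3282) - 2265 = (1/(132 + 51) - 3282) - 2265 = (1/183 - 3282) - 2265 = -600605/183 - 2265 = -1015100/183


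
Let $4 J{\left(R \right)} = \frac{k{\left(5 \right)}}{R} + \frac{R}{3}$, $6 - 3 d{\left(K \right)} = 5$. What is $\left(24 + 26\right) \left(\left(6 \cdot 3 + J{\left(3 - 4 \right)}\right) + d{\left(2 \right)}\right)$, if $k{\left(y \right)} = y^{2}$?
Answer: $600$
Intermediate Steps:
$d{\left(K \right)} = \frac{1}{3}$ ($d{\left(K \right)} = 2 - \frac{5}{3} = \frac{1}{3}$)
$J{\left(R \right)} = \frac{R}{12} + \frac{25}{4 R}$ ($J{\left(R \right)} = \frac{\frac{5^{2}}{R} + \frac{R}{3}}{4} = \frac{\frac{25}{R} + R \frac{1}{3}}{4} = \frac{\frac{25}{R} + \frac{R}{3}}{4} = \frac{R}{12} + \frac{25}{4 R}$)
$\left(24 + 26\right) \left(\left(6 \cdot 3 + J{\left(3 - 4 \right)}\right) + d{\left(2 \right)}\right) = \left(24 + 26\right) \left(\left(6 \cdot 3 + \frac{75 + \left(3 - 4\right)^{2}}{12 \left(3 - 4\right)}\right) + \frac{1}{3}\right) = 50 \left(\left(18 + \frac{75 + \left(-1\right)^{2}}{12 \left(-1\right)}\right) + \frac{1}{3}\right) = 50 \left(\left(18 + \frac{1}{12} \left(-1\right) \left(75 + 1\right)\right) + \frac{1}{3}\right) = 50 \left(\left(18 + \frac{1}{12} \left(-1\right) 76\right) + \frac{1}{3}\right) = 50 \left(\left(18 - \frac{19}{3}\right) + \frac{1}{3}\right) = 50 \left(\frac{35}{3} + \frac{1}{3}\right) = 50 \cdot 12 = 600$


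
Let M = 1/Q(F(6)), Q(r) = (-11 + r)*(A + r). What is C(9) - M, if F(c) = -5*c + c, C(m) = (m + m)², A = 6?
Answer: 204119/630 ≈ 324.00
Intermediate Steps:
C(m) = 4*m² (C(m) = (2*m)² = 4*m²)
F(c) = -4*c
Q(r) = (-11 + r)*(6 + r)
M = 1/630 (M = 1/(-66 + (-4*6)² - (-20)*6) = 1/(-66 + (-24)² - 5*(-24)) = 1/(-66 + 576 + 120) = 1/630 ≈ 0.0015873)
C(9) - M = 4*9² - 1*1/630 = 4*81 - 1/630 = 324 - 1/630 = 204119/630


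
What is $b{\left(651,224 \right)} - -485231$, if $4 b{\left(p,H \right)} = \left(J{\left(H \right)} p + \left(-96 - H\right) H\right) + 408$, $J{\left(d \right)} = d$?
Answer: $503869$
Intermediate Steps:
$b{\left(p,H \right)} = 102 + \frac{H p}{4} + \frac{H \left(-96 - H\right)}{4}$ ($b{\left(p,H \right)} = \frac{\left(H p + \left(-96 - H\right) H\right) + 408}{4} = \frac{\left(H p + H \left(-96 - H\right)\right) + 408}{4} = \frac{408 + H p + H \left(-96 - H\right)}{4} = 102 + \frac{H p}{4} + \frac{H \left(-96 - H\right)}{4}$)
$b{\left(651,224 \right)} - -485231 = \left(102 - 5376 - \frac{224^{2}}{4} + \frac{1}{4} \cdot 224 \cdot 651\right) - -485231 = \left(102 - 5376 - 12544 + 36456\right) + 485231 = 18638 + 485231 = 503869$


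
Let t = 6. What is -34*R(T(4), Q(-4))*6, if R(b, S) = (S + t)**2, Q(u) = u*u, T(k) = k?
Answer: -98736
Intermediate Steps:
Q(u) = u**2
R(b, S) = (6 + S)**2 (R(b, S) = (S + 6)**2 = (6 + S)**2)
-34*R(T(4), Q(-4))*6 = -34*(6 + (-4)**2)**2*6 = -34*(6 + 16)**2*6 = -34*22**2*6 = -34*484*6 = -16456*6 = -98736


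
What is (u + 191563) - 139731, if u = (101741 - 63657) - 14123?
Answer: 75793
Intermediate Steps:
u = 23961 (u = 38084 - 14123 = 23961)
(u + 191563) - 139731 = (23961 + 191563) - 139731 = 215524 - 139731 = 75793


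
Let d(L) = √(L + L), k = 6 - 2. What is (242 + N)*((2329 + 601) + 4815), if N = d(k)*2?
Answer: 1874290 + 30980*√2 ≈ 1.9181e+6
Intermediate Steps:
k = 4
d(L) = √2*√L (d(L) = √(2*L) = √2*√L)
N = 4*√2 (N = (√2*√4)*2 = (√2*2)*2 = (2*√2)*2 = 4*√2 ≈ 5.6569)
(242 + N)*((2329 + 601) + 4815) = (242 + 4*√2)*((2329 + 601) + 4815) = (242 + 4*√2)*(2930 + 4815) = (242 + 4*√2)*7745 = 1874290 + 30980*√2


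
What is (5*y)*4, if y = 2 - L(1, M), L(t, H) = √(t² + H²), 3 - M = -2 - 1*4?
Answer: 40 - 20*√82 ≈ -141.11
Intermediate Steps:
M = 9 (M = 3 - (-2 - 1*4) = 3 - (-2 - 4) = 3 - 1*(-6) = 3 + 6 = 9)
L(t, H) = √(H² + t²)
y = 2 - √82 (y = 2 - √(9² + 1²) = 2 - √(81 + 1) = 2 - √82 ≈ -7.0554)
(5*y)*4 = (5*(2 - √82))*4 = (10 - 5*√82)*4 = 40 - 20*√82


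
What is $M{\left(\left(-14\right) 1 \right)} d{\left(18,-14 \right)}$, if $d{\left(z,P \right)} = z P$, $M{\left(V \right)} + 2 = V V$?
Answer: $-48888$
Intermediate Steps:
$M{\left(V \right)} = -2 + V^{2}$ ($M{\left(V \right)} = -2 + V V = -2 + V^{2}$)
$d{\left(z,P \right)} = P z$
$M{\left(\left(-14\right) 1 \right)} d{\left(18,-14 \right)} = \left(-2 + \left(\left(-14\right) 1\right)^{2}\right) \left(\left(-14\right) 18\right) = \left(-2 + \left(-14\right)^{2}\right) \left(-252\right) = \left(-2 + 196\right) \left(-252\right) = 194 \left(-252\right) = -48888$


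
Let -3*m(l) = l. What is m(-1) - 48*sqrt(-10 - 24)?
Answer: 1/3 - 48*I*sqrt(34) ≈ 0.33333 - 279.89*I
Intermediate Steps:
m(l) = -l/3
m(-1) - 48*sqrt(-10 - 24) = -1/3*(-1) - 48*sqrt(-10 - 24) = 1/3 - 48*I*sqrt(34)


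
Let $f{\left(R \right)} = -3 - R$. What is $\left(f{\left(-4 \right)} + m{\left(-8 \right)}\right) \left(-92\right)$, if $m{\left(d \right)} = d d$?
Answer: $-5980$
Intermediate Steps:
$m{\left(d \right)} = d^{2}$
$\left(f{\left(-4 \right)} + m{\left(-8 \right)}\right) \left(-92\right) = \left(\left(-3 - -4\right) + \left(-8\right)^{2}\right) \left(-92\right) = \left(\left(-3 + 4\right) + 64\right) \left(-92\right) = \left(1 + 64\right) \left(-92\right) = 65 \left(-92\right) = -5980$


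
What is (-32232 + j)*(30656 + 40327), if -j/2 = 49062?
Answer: -9253059948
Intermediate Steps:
j = -98124 (j = -2*49062 = -98124)
(-32232 + j)*(30656 + 40327) = (-32232 - 98124)*(30656 + 40327) = -130356*70983 = -9253059948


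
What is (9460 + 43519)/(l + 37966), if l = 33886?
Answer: 52979/71852 ≈ 0.73734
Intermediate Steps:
(9460 + 43519)/(l + 37966) = (9460 + 43519)/(33886 + 37966) = 52979/71852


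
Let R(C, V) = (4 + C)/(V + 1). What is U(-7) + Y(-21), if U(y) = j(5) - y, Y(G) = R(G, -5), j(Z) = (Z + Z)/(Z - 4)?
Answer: 85/4 ≈ 21.250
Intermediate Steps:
j(Z) = 2*Z/(-4 + Z) (j(Z) = (2*Z)/(-4 + Z) = 2*Z/(-4 + Z))
R(C, V) = (4 + C)/(1 + V)
Y(G) = -1 - G/4 (Y(G) = (4 + G)/(1 - 5) = (4 + G)/(-4) = -(4 + G)/4 = -1 - G/4)
U(y) = 10 - y (U(y) = 2*5/(-4 + 5) - y = 2*5/1 - y = 2*5*1 - y = 10 - y)
U(-7) + Y(-21) = (10 - 1*(-7)) + (-1 - 1/4*(-21)) = (10 + 7) + (-1 + 21/4) = 17 + 17/4 = 85/4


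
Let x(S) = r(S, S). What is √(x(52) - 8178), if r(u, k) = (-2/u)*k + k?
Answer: 8*I*√127 ≈ 90.155*I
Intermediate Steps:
r(u, k) = k - 2*k/u (r(u, k) = -2*k/u + k = k - 2*k/u)
x(S) = -2 + S (x(S) = S*(-2 + S)/S = -2 + S)
√(x(52) - 8178) = √((-2 + 52) - 8178) = √(50 - 8178) = √(-8128) = 8*I*√127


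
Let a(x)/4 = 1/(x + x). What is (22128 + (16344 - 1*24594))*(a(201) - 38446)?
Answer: -35748081144/67 ≈ -5.3355e+8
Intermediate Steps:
a(x) = 2/x (a(x) = 4/(x + x) = 4/((2*x)) = 4*(1/(2*x)) = 2/x)
(22128 + (16344 - 1*24594))*(a(201) - 38446) = (22128 + (16344 - 1*24594))*(2/201 - 38446) = (22128 + (16344 - 24594))*(2*(1/201) - 38446) = (22128 - 8250)*(2/201 - 38446) = 13878*(-7727644/201) = -35748081144/67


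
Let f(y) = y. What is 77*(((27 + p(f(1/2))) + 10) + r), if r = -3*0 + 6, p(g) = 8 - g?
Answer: 7777/2 ≈ 3888.5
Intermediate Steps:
r = 6 (r = 0 + 6 = 6)
77*(((27 + p(f(1/2))) + 10) + r) = 77*(((27 + (8 - 1/2)) + 10) + 6) = 77*(((27 + 15/2) + 10) + 6) = 77*((69/2 + 10) + 6) = 77*(89/2 + 6) = 77*(101/2) = 7777/2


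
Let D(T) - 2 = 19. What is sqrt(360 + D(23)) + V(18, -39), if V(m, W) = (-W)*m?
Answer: 702 + sqrt(381) ≈ 721.52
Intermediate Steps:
D(T) = 21 (D(T) = 2 + 19 = 21)
V(m, W) = -W*m
sqrt(360 + D(23)) + V(18, -39) = sqrt(360 + 21) - 1*(-39)*18 = sqrt(381) + 702 = 702 + sqrt(381)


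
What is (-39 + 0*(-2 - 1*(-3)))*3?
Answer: -117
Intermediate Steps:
(-39 + 0*(-2 - 1*(-3)))*3 = (-39 + 0*(-2 + 3))*3 = (-39 + 0*1)*3 = (-39 + 0)*3 = -39*3 = -117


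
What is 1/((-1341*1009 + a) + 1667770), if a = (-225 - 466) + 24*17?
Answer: 1/314418 ≈ 3.1805e-6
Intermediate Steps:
a = -283 (a = -691 + 408 = -283)
1/((-1341*1009 + a) + 1667770) = 1/((-1341*1009 - 283) + 1667770) = 1/((-1353069 - 283) + 1667770) = 1/(-1353352 + 1667770) = 1/314418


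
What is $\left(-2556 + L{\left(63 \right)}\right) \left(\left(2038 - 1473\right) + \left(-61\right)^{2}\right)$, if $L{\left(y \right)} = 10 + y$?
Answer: $-10642138$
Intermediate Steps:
$\left(-2556 + L{\left(63 \right)}\right) \left(\left(2038 - 1473\right) + \left(-61\right)^{2}\right) = \left(-2556 + \left(10 + 63\right)\right) \left(\left(2038 - 1473\right) + \left(-61\right)^{2}\right) = \left(-2556 + 73\right) \left(\left(2038 - 1473\right) + 3721\right) = - 2483 \left(565 + 3721\right) = \left(-2483\right) 4286 = -10642138$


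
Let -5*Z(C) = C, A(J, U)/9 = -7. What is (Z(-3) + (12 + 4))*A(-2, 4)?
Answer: -5229/5 ≈ -1045.8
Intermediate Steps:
A(J, U) = -63 (A(J, U) = 9*(-7) = -63)
Z(C) = -C/5
(Z(-3) + (12 + 4))*A(-2, 4) = (-1/5*(-3) + (12 + 4))*(-63) = (3/5 + 16)*(-63) = (83/5)*(-63) = -5229/5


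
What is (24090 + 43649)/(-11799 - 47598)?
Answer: -67739/59397 ≈ -1.1404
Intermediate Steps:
(24090 + 43649)/(-11799 - 47598) = 67739/(-59397) = 67739*(-1/59397) = -67739/59397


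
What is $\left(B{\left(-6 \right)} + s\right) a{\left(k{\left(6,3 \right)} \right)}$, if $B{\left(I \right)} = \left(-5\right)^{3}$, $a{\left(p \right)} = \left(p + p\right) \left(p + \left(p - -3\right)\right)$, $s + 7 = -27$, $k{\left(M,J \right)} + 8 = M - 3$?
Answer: $-11130$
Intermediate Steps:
$k{\left(M,J \right)} = -11 + M$ ($k{\left(M,J \right)} = -8 + \left(M - 3\right) = -8 + \left(-3 + M\right) = -11 + M$)
$s = -34$ ($s = -7 - 27 = -34$)
$a{\left(p \right)} = 2 p \left(3 + 2 p\right)$ ($a{\left(p \right)} = 2 p \left(p + \left(p + 3\right)\right) = 2 p \left(p + \left(3 + p\right)\right) = 2 p \left(3 + 2 p\right)$)
$B{\left(I \right)} = -125$
$\left(B{\left(-6 \right)} + s\right) a{\left(k{\left(6,3 \right)} \right)} = \left(-125 - 34\right) 2 \left(-11 + 6\right) \left(3 + 2 \left(-11 + 6\right)\right) = - 159 \cdot 2 \left(-5\right) \left(3 + 2 \left(-5\right)\right) = - 159 \cdot 2 \left(-5\right) \left(3 - 10\right) = - 159 \cdot 2 \left(-5\right) \left(-7\right) = \left(-159\right) 70 = -11130$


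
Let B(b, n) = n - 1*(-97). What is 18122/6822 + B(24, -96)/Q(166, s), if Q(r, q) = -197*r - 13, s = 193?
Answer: 32936356/12398985 ≈ 2.6564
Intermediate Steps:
Q(r, q) = -13 - 197*r
B(b, n) = 97 + n (B(b, n) = n + 97 = 97 + n)
18122/6822 + B(24, -96)/Q(166, s) = 18122/6822 + (97 - 96)/(-13 - 197*166) = 18122*(1/6822) + 1/(-13 - 32702) = 9061/3411 + 1/(-32715) = 9061/3411 + 1*(-1/32715) = 9061/3411 - 1/32715 = 32936356/12398985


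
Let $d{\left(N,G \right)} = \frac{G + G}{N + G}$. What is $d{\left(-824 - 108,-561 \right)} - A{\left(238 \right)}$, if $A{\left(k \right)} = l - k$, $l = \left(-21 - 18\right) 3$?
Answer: $\frac{531137}{1493} \approx 355.75$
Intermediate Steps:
$d{\left(N,G \right)} = \frac{2 G}{G + N}$
$l = -117$ ($l = \left(-39\right) 3 = -117$)
$A{\left(k \right)} = -117 - k$
$d{\left(-824 - 108,-561 \right)} - A{\left(238 \right)} = 2 \left(-561\right) \frac{1}{-561 - 932} - \left(-117 - 238\right) = 2 \left(-561\right) \frac{1}{-1493} - -355 = 2 \left(-561\right) \left(- \frac{1}{1493}\right) + 355 = \frac{1122}{1493} + 355 = \frac{531137}{1493}$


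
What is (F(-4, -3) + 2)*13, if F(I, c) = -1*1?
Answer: 13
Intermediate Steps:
F(I, c) = -1
(F(-4, -3) + 2)*13 = (-1 + 2)*13 = 1*13 = 13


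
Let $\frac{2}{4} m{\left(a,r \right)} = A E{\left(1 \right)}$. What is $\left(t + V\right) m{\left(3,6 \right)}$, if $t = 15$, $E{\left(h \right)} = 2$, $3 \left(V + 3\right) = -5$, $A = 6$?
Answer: $248$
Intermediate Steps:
$V = - \frac{14}{3}$ ($V = -3 + \frac{1}{3} \left(-5\right) = -3 - \frac{5}{3} = - \frac{14}{3} \approx -4.6667$)
$m{\left(a,r \right)} = 24$ ($m{\left(a,r \right)} = 2 \cdot 6 \cdot 2 = 2 \cdot 12 = 24$)
$\left(t + V\right) m{\left(3,6 \right)} = \left(15 - \frac{14}{3}\right) 24 = \frac{31}{3} \cdot 24 = 248$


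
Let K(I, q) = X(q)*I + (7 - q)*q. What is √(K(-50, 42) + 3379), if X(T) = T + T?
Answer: I*√2291 ≈ 47.864*I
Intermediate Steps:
X(T) = 2*T
K(I, q) = q*(7 - q) + 2*I*q (K(I, q) = (2*q)*I + (7 - q)*q = 2*I*q + q*(7 - q) = q*(7 - q) + 2*I*q)
√(K(-50, 42) + 3379) = √(42*(7 - 1*42 + 2*(-50)) + 3379) = √(42*(7 - 42 - 100) + 3379) = √(42*(-135) + 3379) = √(-5670 + 3379) = √(-2291) = I*√2291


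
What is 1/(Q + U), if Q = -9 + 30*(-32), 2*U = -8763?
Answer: -2/10701 ≈ -0.00018690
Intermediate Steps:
U = -8763/2 (U = (½)*(-8763) = -8763/2 ≈ -4381.5)
Q = -969 (Q = -9 - 960 = -969)
1/(Q + U) = 1/(-969 - 8763/2) = 1/(-10701/2) = -2/10701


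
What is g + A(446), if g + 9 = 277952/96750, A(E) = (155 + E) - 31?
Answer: 634357/1125 ≈ 563.87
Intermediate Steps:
A(E) = 124 + E
g = -6893/1125 (g = -9 + 277952/96750 = -9 + 277952*(1/96750) = -9 + 3232/1125 = -6893/1125 ≈ -6.1271)
g + A(446) = -6893/1125 + (124 + 446) = -6893/1125 + 570 = 634357/1125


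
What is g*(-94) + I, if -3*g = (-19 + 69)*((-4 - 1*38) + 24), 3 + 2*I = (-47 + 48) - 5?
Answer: -56407/2 ≈ -28204.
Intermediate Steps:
I = -7/2 (I = -3/2 + ((-47 + 48) - 5)/2 = -3/2 + (1 - 5)/2 = -3/2 + (½)*(-4) = -3/2 - 2 = -7/2 ≈ -3.5000)
g = 300 (g = -(-19 + 69)*((-4 - 1*38) + 24)/3 = -50*((-4 - 38) + 24)/3 = -50*(-42 + 24)/3 = -50*(-18)/3 = -⅓*(-900) = 300)
g*(-94) + I = 300*(-94) - 7/2 = -28200 - 7/2 = -56407/2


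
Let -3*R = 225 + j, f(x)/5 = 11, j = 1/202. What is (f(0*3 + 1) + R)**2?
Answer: 146918641/367236 ≈ 400.07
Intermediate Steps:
j = 1/202 ≈ 0.0049505
f(x) = 55 (f(x) = 5*11 = 55)
R = -45451/606 (R = -(225 + 1/202)/3 = -1/3*45451/202 = -45451/606 ≈ -75.002)
(f(0*3 + 1) + R)**2 = (55 - 45451/606)**2 = (-12121/606)**2 = 146918641/367236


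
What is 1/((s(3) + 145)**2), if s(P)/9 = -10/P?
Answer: 1/13225 ≈ 7.5614e-5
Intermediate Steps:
s(P) = -90/P (s(P) = 9*(-10/P) = -90/P)
1/((s(3) + 145)**2) = 1/((-90/3 + 145)**2) = 1/((-90*1/3 + 145)**2) = 1/((-30 + 145)**2) = 1/(115**2) = 1/13225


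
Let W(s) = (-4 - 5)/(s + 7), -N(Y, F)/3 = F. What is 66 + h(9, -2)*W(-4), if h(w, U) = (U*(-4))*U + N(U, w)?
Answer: 195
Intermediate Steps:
N(Y, F) = -3*F
W(s) = -9/(7 + s)
h(w, U) = -4*U² - 3*w (h(w, U) = (U*(-4))*U - 3*w = (-4*U)*U - 3*w = -4*U² - 3*w)
66 + h(9, -2)*W(-4) = 66 + (-4*(-2)² - 3*9)*(-9/(7 - 4)) = 66 + (-4*4 - 27)*(-9/3) = 66 + (-16 - 27)*(-9*⅓) = 66 - 43*(-3) = 66 + 129 = 195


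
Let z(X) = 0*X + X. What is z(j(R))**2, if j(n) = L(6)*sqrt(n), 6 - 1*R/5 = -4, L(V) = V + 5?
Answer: 6050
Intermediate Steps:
L(V) = 5 + V
R = 50 (R = 30 - 5*(-4) = 30 + 20 = 50)
j(n) = 11*sqrt(n) (j(n) = (5 + 6)*sqrt(n) = 11*sqrt(n))
z(X) = X (z(X) = 0 + X = X)
z(j(R))**2 = (11*sqrt(50))**2 = (11*(5*sqrt(2)))**2 = (55*sqrt(2))**2 = 6050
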